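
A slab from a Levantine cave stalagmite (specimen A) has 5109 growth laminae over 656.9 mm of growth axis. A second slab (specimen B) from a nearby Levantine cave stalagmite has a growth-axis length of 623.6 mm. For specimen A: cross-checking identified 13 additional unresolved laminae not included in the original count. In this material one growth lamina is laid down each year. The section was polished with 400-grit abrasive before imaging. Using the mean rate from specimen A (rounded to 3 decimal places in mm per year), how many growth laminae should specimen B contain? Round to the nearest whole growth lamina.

4872 growth laminae

Specimen A: after corrections the count is 5109 + 13 = 5122 growth laminae.
A: 656.9 mm over 5122 years gives 656.9 / 5122 ≈ 0.128 mm/year.
Specimen B: 623.6 mm / 0.128 mm per year = 4871.88 years ≈ 4872 growth laminae.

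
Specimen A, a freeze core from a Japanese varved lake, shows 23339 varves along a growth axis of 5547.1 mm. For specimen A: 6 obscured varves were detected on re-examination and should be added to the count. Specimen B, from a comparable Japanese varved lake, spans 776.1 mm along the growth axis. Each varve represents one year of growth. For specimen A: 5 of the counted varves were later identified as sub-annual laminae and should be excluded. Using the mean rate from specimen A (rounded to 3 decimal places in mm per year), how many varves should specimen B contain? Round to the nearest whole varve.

Specimen A: true varve count = 23339 − 5 + 6 = 23340.
A: 5547.1 mm over 23340 years gives 5547.1 / 23340 ≈ 0.238 mm/yr.
Specimen B: 776.1 mm / 0.238 mm per year = 3260.92 years ≈ 3261 varves.

3261 varves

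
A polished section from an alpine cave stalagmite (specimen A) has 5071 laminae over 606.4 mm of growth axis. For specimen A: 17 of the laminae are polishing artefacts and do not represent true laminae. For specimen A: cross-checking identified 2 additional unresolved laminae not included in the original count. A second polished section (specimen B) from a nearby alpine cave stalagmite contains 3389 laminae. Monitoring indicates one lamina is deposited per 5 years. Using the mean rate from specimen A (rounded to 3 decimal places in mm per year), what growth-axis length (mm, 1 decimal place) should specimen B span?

Specimen A: true lamina count = 5071 − 17 + 2 = 5056.
Specimen A: 5056 laminae at 5 years each span 5056 × 5 = 25280 years.
A: Extension rate ≈ 606.4 / 25280 = 0.024 mm/yr.
Specimen B: multiplying by 5 years per lamina: 3389 × 5 = 16945 years. For B, 0.024 mm/year × 16945 years = 406.7 mm.

406.7 mm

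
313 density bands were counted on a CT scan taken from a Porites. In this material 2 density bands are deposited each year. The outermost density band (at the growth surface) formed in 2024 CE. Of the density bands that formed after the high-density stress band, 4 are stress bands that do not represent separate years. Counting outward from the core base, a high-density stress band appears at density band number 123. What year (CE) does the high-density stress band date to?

313 − 123 = 190 density bands lie beyond the high-density stress band toward the growth surface.
190 − 4 false = 186 true density bands after the high-density stress band.
186 density bands at 2 per year is 186 / 2 = 93 years.
Counting back 93 years from 2024 CE places the high-density stress band in 2024 − 93 = 1931 CE.

1931 CE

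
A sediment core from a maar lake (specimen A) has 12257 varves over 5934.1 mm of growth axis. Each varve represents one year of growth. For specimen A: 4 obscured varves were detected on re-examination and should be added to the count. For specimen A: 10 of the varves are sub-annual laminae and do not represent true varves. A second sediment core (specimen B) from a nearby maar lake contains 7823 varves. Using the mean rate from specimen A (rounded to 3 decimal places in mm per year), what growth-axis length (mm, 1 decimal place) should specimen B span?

3786.3 mm

Specimen A: after corrections the count is 12257 − 10 + 4 = 12251 varves.
A: 5934.1 mm over 12251 years gives 5934.1 / 12251 ≈ 0.484 mm/yr.
Length of B = 0.484 × 7823 = 3786.3 mm.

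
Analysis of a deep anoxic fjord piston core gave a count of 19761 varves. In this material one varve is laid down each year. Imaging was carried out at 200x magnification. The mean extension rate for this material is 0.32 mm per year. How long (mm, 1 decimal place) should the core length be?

The record spans 19761 years at 0.32 mm per year.
Length ≈ 0.32 × 19761 = 6323.5 mm.

6323.5 mm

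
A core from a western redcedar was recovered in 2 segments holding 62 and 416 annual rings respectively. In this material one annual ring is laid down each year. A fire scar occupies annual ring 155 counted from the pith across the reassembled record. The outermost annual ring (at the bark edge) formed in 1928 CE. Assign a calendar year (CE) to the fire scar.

1605 CE

Total annual rings = 62 + 416 = 478.
Between annual ring 155 and the bark edge there are 478 − 155 = 323 annual rings.
1928 − 323 = 1605 CE.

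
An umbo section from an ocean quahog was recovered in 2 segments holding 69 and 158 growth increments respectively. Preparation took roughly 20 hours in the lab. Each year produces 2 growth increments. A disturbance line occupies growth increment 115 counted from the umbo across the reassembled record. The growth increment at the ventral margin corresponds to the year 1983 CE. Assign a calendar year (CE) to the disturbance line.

1927 CE

Total growth increments = 69 + 158 = 227.
227 − 115 = 112 growth increments lie beyond the disturbance line toward the ventral margin.
With 2 growth increments per year, 112 / 2 = 56 years.
Counting back 56 years from 1983 CE places the disturbance line in 1983 − 56 = 1927 CE.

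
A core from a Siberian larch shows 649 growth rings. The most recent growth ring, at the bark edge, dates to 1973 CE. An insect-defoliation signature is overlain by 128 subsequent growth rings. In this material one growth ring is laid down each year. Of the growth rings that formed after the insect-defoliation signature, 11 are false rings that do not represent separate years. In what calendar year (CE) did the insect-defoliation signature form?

1856 CE

128 growth rings formed after the insect-defoliation signature.
Removing the 11 false growth rings leaves 128 − 11 = 117 true growth rings beyond the insect-defoliation signature.
The growth ring at the bark edge is 1973 CE, so the insect-defoliation signature dates to 1973 − 117 = 1856 CE.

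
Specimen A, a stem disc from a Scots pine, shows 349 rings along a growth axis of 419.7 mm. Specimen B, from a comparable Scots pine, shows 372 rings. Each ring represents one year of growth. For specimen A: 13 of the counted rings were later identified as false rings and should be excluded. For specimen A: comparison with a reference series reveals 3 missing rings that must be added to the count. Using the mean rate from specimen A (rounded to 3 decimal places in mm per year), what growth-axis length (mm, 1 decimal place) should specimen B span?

460.5 mm

Specimen A: adjusted count: 349 − 13 + 3 = 339 rings.
A: 419.7 mm over 339 years gives 419.7 / 339 ≈ 1.238 mm/yr.
B's length ≈ 1.238 × 372 = 460.5 mm.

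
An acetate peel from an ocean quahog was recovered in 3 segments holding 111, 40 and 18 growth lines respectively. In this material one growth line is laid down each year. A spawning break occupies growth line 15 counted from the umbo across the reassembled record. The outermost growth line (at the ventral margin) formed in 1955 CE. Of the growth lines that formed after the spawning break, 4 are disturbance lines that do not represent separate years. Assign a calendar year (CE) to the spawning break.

Total growth lines = 111 + 40 + 18 = 169.
Between growth line 15 and the ventral margin there are 169 − 15 = 154 growth lines.
154 − 4 false = 150 true growth lines after the spawning break.
The growth line at the ventral margin is 1955 CE, so the spawning break dates to 1955 − 150 = 1805 CE.

1805 CE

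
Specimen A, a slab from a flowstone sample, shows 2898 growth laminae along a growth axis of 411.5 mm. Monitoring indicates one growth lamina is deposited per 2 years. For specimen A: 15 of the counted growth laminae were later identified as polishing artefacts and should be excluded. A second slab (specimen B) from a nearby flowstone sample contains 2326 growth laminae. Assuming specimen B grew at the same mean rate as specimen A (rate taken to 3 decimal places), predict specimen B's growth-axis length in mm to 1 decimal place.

330.3 mm

Specimen A: adjusted count: 2898 − 15 = 2883 growth laminae.
Specimen A: multiplying by 2 years per growth lamina: 2883 × 2 = 5766 years.
A: Mean rate = 411.5 mm / 5766 years ≈ 0.071 mm/year.
Specimen B: at 2 years per growth lamina, 2326 × 2 = 4652 years. Length of B = 0.071 × 4652 = 330.3 mm.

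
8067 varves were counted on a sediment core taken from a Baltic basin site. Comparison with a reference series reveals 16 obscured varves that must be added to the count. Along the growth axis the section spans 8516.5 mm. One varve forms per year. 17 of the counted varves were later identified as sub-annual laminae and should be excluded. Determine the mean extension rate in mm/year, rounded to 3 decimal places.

1.056 mm/year

Adjusted count: 8067 − 17 + 16 = 8066 varves.
8516.5 mm over 8066 years gives 8516.5 / 8066 ≈ 1.056 mm/year.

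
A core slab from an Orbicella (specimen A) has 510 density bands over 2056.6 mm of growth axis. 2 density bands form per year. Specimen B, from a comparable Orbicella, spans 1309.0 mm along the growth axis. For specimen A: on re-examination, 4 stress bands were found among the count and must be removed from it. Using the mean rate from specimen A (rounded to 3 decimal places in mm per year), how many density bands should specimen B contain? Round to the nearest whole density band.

Specimen A: true density band count = 510 − 4 = 506.
Specimen A: 506 density bands at 2 per year is 506 / 2 = 253 years.
A: Mean rate = 2056.6 mm / 253 years ≈ 8.129 mm/yr.
Specimen B: 1309.0 mm / 8.129 mm per year = 161.03 years; at 2 density bands per year that is 161.03 × 2 ≈ 322 density bands.

322 density bands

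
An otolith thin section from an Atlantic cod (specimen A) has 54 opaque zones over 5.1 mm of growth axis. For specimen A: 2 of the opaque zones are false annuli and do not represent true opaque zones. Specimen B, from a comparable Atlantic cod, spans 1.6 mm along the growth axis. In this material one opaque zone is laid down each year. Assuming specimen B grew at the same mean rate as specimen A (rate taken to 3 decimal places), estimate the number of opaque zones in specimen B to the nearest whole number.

16 opaque zones

Specimen A: true opaque zone count = 54 − 2 = 52.
A: Mean rate = 5.1 mm / 52 years ≈ 0.098 mm per year.
For B, 1.6 / 0.098 = 16.33 years ≈ 16 opaque zones.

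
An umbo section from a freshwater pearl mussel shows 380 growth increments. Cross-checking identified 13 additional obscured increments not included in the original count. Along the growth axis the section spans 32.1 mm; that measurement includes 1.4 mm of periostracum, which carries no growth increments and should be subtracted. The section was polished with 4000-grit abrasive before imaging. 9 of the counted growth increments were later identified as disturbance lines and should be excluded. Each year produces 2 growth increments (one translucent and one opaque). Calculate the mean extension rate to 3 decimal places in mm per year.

0.160 mm per year

After corrections the count is 380 − 9 + 13 = 384 growth increments.
384 growth increments at 2 per year is 384 / 2 = 192 years.
Net length = 32.1 − 1.4 = 30.7 mm.
Extension rate ≈ 30.7 / 192 = 0.160 mm per year.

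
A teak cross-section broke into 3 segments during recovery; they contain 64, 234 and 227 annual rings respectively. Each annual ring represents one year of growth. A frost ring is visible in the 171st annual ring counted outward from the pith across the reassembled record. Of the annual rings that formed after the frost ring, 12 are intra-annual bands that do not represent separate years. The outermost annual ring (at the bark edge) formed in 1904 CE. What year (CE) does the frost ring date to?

1562 CE

Total annual rings = 64 + 234 + 227 = 525.
The frost ring sits at annual ring 171 from the pith, so 525 − 171 = 354 annual rings formed after it.
354 − 12 false = 342 true annual rings after the frost ring.
1904 − 342 = 1562 CE.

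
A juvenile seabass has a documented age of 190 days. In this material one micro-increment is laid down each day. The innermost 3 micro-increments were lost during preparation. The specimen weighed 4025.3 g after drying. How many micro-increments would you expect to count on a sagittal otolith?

At one micro-increment per day, 190 days correspond to 190 micro-increments.
190 − 3 missed = 187 micro-increments expected in the prepared section.

187 micro-increments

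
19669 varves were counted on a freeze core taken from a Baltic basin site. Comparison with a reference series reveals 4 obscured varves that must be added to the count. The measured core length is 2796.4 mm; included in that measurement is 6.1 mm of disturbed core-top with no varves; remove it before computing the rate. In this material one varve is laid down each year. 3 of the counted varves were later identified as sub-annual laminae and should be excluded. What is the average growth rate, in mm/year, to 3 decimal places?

Correcting the raw count gives 19669 − 3 + 4 = 19670 true varves.
The growth record spans 2796.4 − 6.1 = 2790.3 mm.
2790.3 mm over 19670 years gives 2790.3 / 19670 ≈ 0.142 mm/year.

0.142 mm/year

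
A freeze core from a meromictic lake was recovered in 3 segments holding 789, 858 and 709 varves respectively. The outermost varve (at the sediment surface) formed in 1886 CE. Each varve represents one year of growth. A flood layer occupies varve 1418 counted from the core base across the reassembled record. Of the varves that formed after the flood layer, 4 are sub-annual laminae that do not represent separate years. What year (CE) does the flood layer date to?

952 CE

Total varves = 789 + 858 + 709 = 2356.
The flood layer sits at varve 1418 from the core base, so 2356 − 1418 = 938 varves formed after it.
938 − 4 false = 934 true varves after the flood layer.
1886 − 934 = 952 CE.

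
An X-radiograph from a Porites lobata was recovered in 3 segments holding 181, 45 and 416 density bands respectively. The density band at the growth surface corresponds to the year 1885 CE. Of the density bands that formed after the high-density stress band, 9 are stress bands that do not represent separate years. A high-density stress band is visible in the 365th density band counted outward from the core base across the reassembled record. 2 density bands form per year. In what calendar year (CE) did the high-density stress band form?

1751 CE

Total density bands = 181 + 45 + 416 = 642.
The high-density stress band sits at density band 365 from the core base, so 642 − 365 = 277 density bands formed after it.
Excluding 9 false density bands: 277 − 9 = 268.
Dividing by 2 density bands per year: 268 / 2 = 134 years.
The density band at the growth surface is 1885 CE, so the high-density stress band dates to 1885 − 134 = 1751 CE.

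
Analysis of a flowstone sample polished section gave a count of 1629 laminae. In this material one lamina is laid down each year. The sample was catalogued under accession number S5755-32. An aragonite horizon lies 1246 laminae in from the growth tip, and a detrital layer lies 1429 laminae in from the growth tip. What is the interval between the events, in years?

The two markers are separated by 1429 − 1246 = 183 laminae.
That is 183 years at one lamina per year.

183 years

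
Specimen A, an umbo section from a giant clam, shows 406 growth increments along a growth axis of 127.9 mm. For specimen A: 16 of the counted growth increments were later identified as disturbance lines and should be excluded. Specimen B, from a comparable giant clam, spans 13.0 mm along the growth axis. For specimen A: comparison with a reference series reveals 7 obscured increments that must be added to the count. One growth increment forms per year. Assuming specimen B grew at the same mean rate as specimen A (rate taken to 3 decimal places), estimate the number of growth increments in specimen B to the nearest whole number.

40 growth increments

Specimen A: correcting the raw count gives 406 − 16 + 7 = 397 true growth increments.
A: Extension rate ≈ 127.9 / 397 = 0.322 mm/yr.
Specimen B: 13.0 mm / 0.322 mm per year = 40.37 years ≈ 40 growth increments.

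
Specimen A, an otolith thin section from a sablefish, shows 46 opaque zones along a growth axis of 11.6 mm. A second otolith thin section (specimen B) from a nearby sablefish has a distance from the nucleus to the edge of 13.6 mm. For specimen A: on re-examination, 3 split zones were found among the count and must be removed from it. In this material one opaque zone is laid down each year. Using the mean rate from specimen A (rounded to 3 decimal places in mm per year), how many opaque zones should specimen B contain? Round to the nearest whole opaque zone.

Specimen A: true opaque zone count = 46 − 3 = 43.
A: Mean rate = 11.6 mm / 43 years ≈ 0.270 mm per year.
Specimen B: 13.6 mm / 0.270 mm per year = 50.37 years ≈ 50 opaque zones.

50 opaque zones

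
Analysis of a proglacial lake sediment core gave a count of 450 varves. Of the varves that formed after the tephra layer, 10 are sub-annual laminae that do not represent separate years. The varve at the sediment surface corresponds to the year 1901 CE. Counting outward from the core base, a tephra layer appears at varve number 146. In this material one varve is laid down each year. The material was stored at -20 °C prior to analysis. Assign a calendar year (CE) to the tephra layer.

Between varve 146 and the sediment surface there are 450 − 146 = 304 varves.
304 − 10 false = 294 true varves after the tephra layer.
The varve at the sediment surface is 1901 CE, so the tephra layer dates to 1901 − 294 = 1607 CE.

1607 CE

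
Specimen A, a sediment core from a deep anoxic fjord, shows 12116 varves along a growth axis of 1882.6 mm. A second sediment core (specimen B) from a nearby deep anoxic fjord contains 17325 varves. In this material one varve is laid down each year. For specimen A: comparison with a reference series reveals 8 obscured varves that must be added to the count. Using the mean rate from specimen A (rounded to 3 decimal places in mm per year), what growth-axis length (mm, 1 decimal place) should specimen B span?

2685.4 mm

Specimen A: true varve count = 12116 + 8 = 12124.
A: Extension rate ≈ 1882.6 / 12124 = 0.155 mm/yr.
Length of B = 0.155 × 17325 = 2685.4 mm.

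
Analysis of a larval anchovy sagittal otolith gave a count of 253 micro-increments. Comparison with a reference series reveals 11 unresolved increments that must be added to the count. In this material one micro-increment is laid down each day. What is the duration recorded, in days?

Adjusted count: 253 + 11 = 264 micro-increments.
With a one-to-one micro-increment periodicity this is 264 days.

264 days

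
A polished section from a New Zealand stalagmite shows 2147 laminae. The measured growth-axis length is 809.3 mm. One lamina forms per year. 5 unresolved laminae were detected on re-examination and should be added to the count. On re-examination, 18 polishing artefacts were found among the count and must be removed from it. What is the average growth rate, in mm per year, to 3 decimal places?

0.379 mm per year

Correcting the raw count gives 2147 − 18 + 5 = 2134 true laminae.
809.3 mm over 2134 years gives 809.3 / 2134 ≈ 0.379 mm per year.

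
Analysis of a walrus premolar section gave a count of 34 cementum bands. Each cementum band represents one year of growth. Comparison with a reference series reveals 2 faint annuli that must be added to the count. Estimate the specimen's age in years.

36 years

True cementum band count = 34 + 2 = 36.
One cementum band per year makes the duration 36 years.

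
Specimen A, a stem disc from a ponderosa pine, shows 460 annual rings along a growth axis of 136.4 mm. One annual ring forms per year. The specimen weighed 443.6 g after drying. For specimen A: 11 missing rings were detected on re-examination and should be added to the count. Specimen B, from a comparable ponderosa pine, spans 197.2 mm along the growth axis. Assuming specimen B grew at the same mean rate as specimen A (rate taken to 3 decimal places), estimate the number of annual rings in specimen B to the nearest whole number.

680 annual rings

Specimen A: after corrections the count is 460 + 11 = 471 annual rings.
A: Extension rate ≈ 136.4 / 471 = 0.290 mm per year.
Specimen B: 197.2 mm / 0.290 mm per year = 680.00 years ≈ 680 annual rings.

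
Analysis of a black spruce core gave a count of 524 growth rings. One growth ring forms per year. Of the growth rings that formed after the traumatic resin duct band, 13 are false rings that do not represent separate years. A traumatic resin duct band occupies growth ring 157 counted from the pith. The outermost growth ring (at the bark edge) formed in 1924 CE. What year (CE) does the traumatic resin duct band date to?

524 − 157 = 367 growth rings lie beyond the traumatic resin duct band toward the bark edge.
Removing the 13 false growth rings leaves 367 − 13 = 354 true growth rings beyond the traumatic resin duct band.
The growth ring at the bark edge is 1924 CE, so the traumatic resin duct band dates to 1924 − 354 = 1570 CE.

1570 CE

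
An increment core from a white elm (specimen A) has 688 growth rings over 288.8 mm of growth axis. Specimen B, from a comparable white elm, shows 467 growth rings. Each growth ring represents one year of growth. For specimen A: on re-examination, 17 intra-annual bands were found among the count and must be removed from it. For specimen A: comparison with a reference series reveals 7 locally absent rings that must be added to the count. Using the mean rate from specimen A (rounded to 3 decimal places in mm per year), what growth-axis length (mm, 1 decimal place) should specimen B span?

Specimen A: correcting the raw count gives 688 − 17 + 7 = 678 true growth rings.
A: Extension rate ≈ 288.8 / 678 = 0.426 mm per year.
Length of B = 0.426 × 467 = 198.9 mm.

198.9 mm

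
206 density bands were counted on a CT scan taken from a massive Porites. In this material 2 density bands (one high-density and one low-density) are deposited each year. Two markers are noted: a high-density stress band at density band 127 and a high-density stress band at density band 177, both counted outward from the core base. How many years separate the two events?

25 years

177 − 127 = 50 density bands lie between the two events.
With 2 density bands per year, 50 / 2 = 25 years.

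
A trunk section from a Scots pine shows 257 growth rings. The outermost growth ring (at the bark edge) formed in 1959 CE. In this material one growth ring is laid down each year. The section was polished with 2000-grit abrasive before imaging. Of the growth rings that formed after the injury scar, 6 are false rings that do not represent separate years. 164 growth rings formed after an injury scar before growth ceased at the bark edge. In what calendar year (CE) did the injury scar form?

164 growth rings formed after the injury scar.
164 − 6 false = 158 true growth rings after the injury scar.
Counting back 158 years from 1959 CE places the injury scar in 1959 − 158 = 1801 CE.

1801 CE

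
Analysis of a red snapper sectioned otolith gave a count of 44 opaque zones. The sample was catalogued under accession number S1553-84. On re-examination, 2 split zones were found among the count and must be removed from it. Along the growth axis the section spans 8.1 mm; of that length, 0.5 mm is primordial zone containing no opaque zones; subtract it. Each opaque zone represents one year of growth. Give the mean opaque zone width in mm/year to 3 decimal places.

Correcting the raw count gives 44 − 2 = 42 true opaque zones.
Net length = 8.1 − 0.5 = 7.6 mm.
7.6 mm over 42 years gives 7.6 / 42 ≈ 0.181 mm/year.

0.181 mm/year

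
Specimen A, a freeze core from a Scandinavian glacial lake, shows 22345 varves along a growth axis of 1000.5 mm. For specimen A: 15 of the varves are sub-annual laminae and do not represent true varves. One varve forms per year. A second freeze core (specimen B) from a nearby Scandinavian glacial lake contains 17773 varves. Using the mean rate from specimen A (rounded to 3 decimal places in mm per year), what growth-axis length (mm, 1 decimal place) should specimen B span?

799.8 mm

Specimen A: correcting the raw count gives 22345 − 15 = 22330 true varves.
A: 1000.5 mm over 22330 years gives 1000.5 / 22330 ≈ 0.045 mm per year.
B's length ≈ 0.045 × 17773 = 799.8 mm.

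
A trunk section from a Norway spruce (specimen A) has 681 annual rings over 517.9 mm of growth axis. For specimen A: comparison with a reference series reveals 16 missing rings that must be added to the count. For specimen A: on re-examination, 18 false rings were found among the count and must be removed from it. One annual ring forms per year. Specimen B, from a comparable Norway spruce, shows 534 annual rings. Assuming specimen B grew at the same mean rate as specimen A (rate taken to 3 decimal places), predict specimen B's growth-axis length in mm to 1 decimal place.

Specimen A: adjusted count: 681 − 18 + 16 = 679 annual rings.
A: Extension rate ≈ 517.9 / 679 = 0.763 mm per year.
Length of B = 0.763 × 534 = 407.4 mm.

407.4 mm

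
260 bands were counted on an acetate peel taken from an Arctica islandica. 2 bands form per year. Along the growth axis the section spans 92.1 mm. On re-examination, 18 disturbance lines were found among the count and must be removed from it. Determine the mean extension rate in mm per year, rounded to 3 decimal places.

0.761 mm per year

True band count = 260 − 18 = 242.
242 bands at 2 per year is 242 / 2 = 121 years.
92.1 mm over 121 years gives 92.1 / 121 ≈ 0.761 mm per year.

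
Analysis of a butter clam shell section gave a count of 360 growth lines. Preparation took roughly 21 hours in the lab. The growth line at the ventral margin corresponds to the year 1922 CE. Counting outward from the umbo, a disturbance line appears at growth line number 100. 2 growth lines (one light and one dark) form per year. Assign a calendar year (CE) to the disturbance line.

1792 CE

360 − 100 = 260 growth lines lie beyond the disturbance line toward the ventral margin.
With 2 growth lines per year, 260 / 2 = 130 years.
1922 − 130 = 1792 CE.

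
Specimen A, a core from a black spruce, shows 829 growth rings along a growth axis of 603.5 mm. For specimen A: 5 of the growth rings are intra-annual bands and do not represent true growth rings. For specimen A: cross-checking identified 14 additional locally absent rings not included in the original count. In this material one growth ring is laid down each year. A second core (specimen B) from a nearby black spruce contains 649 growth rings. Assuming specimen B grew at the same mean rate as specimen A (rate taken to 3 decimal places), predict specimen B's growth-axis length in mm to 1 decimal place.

Specimen A: after corrections the count is 829 − 5 + 14 = 838 growth rings.
A: 603.5 mm over 838 years gives 603.5 / 838 ≈ 0.720 mm/year.
For B, 0.720 mm/year × 649 years = 467.3 mm.

467.3 mm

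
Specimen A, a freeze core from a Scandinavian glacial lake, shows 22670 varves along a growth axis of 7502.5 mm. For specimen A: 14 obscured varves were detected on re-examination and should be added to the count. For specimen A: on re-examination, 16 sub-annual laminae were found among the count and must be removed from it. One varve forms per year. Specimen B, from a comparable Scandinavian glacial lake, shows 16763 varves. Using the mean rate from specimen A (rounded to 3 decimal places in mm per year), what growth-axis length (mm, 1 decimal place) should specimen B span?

5548.6 mm

Specimen A: true varve count = 22670 − 16 + 14 = 22668.
A: 7502.5 mm over 22668 years gives 7502.5 / 22668 ≈ 0.331 mm/yr.
Length of B = 0.331 × 16763 = 5548.6 mm.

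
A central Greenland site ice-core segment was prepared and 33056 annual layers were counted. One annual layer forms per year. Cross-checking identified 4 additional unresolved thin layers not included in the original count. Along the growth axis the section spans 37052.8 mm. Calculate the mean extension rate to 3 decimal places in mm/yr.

After corrections the count is 33056 + 4 = 33060 annual layers.
37052.8 mm over 33060 years gives 37052.8 / 33060 ≈ 1.121 mm/yr.

1.121 mm/yr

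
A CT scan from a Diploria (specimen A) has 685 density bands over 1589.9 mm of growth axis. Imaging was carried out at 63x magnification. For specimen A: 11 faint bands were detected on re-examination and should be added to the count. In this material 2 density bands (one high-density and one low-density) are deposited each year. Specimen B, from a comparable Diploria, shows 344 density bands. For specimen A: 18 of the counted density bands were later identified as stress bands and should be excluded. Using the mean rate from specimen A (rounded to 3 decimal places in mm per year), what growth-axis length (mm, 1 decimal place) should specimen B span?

Specimen A: correcting the raw count gives 685 − 18 + 11 = 678 true density bands.
Specimen A: 678 density bands at 2 per year is 678 / 2 = 339 years.
A: Mean rate = 1589.9 mm / 339 years ≈ 4.690 mm per year.
Specimen B: 344 density bands at 2 per year is 344 / 2 = 172 years. Length of B = 4.690 × 172 = 806.7 mm.

806.7 mm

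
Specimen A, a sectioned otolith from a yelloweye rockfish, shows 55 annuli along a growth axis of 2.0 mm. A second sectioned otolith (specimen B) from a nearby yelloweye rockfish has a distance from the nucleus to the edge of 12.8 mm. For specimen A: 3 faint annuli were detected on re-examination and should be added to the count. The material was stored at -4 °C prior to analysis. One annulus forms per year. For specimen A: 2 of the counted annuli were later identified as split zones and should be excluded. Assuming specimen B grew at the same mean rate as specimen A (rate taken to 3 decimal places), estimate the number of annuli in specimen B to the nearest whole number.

356 annuli

Specimen A: adjusted count: 55 − 2 + 3 = 56 annuli.
A: Mean rate = 2.0 mm / 56 years ≈ 0.036 mm/year.
B spans 12.8 / 0.036 = 355.56 years ≈ 356 annuli.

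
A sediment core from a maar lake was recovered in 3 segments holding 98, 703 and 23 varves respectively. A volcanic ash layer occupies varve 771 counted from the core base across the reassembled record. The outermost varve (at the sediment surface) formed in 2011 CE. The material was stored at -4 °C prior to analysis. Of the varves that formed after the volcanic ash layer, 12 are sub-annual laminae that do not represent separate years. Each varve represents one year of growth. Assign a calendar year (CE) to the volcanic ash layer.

1970 CE

Total varves = 98 + 703 + 23 = 824.
824 − 771 = 53 varves lie beyond the volcanic ash layer toward the sediment surface.
Excluding 12 false varves: 53 − 12 = 41.
Counting back 41 years from 2011 CE places the volcanic ash layer in 2011 − 41 = 1970 CE.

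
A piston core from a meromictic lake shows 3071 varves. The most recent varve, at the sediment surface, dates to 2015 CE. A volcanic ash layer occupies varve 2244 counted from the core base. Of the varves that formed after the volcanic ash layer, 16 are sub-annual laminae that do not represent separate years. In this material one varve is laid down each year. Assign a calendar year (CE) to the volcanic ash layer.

The volcanic ash layer sits at varve 2244 from the core base, so 3071 − 2244 = 827 varves formed after it.
827 − 16 false = 811 true varves after the volcanic ash layer.
Counting back 811 years from 2015 CE places the volcanic ash layer in 2015 − 811 = 1204 CE.

1204 CE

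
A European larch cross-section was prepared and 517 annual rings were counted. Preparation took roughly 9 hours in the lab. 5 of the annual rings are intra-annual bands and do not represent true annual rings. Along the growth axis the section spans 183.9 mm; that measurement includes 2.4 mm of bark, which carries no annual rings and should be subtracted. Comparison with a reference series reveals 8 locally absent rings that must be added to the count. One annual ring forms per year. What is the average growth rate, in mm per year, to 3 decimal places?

0.349 mm per year

After corrections the count is 517 − 5 + 8 = 520 annual rings.
Removing the 2.4 mm offcut leaves 183.9 − 2.4 = 181.5 mm.
181.5 mm over 520 years gives 181.5 / 520 ≈ 0.349 mm per year.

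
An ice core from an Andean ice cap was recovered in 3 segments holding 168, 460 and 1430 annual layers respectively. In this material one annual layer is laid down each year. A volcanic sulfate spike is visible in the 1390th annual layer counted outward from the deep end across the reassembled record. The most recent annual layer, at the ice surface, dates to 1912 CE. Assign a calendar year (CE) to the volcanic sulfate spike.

1244 CE

Total annual layers = 168 + 460 + 1430 = 2058.
2058 − 1390 = 668 annual layers lie beyond the volcanic sulfate spike toward the ice surface.
The annual layer at the ice surface is 1912 CE, so the volcanic sulfate spike dates to 1912 − 668 = 1244 CE.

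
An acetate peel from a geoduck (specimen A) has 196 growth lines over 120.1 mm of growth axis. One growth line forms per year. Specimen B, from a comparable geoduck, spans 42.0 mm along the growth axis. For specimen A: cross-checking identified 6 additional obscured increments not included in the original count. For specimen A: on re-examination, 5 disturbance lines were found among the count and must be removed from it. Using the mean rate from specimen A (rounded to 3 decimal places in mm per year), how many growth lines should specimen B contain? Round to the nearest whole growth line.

Specimen A: after corrections the count is 196 − 5 + 6 = 197 growth lines.
A: Mean rate = 120.1 mm / 197 years ≈ 0.610 mm per year.
For B, 42.0 / 0.610 = 68.85 years ≈ 69 growth lines.

69 growth lines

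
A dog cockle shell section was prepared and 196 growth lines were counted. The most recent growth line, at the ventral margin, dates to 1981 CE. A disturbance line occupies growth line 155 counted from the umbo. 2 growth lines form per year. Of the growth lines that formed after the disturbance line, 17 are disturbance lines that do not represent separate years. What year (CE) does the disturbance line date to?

1969 CE

The disturbance line sits at growth line 155 from the umbo, so 196 − 155 = 41 growth lines formed after it.
41 − 17 false = 24 true growth lines after the disturbance line.
Dividing by 2 growth lines per year: 24 / 2 = 12 years.
1981 − 12 = 1969 CE.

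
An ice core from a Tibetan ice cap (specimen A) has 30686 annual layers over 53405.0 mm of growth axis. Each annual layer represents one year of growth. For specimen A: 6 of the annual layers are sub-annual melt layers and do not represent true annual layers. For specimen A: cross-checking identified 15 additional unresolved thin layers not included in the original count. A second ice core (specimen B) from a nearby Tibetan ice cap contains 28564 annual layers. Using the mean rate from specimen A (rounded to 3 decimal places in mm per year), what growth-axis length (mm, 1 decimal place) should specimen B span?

Specimen A: adjusted count: 30686 − 6 + 15 = 30695 annual layers.
A: Mean rate = 53405.0 mm / 30695 years ≈ 1.740 mm per year.
B's length ≈ 1.740 × 28564 = 49701.4 mm.

49701.4 mm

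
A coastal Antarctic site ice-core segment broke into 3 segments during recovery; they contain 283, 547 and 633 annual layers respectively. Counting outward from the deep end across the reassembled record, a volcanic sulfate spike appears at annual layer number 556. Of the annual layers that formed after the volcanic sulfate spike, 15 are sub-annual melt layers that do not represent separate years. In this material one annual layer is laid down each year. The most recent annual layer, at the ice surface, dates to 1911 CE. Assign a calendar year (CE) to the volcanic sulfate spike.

1019 CE

Total annual layers = 283 + 547 + 633 = 1463.
Between annual layer 556 and the ice surface there are 1463 − 556 = 907 annual layers.
907 − 15 false = 892 true annual layers after the volcanic sulfate spike.
The annual layer at the ice surface is 1911 CE, so the volcanic sulfate spike dates to 1911 − 892 = 1019 CE.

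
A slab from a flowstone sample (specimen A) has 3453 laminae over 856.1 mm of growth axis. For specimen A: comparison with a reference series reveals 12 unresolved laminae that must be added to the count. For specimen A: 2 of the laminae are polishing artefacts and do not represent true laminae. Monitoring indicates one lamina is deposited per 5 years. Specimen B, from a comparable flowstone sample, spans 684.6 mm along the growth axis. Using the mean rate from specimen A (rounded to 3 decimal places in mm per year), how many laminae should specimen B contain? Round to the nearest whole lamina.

2794 laminae

Specimen A: true lamina count = 3453 − 2 + 12 = 3463.
Specimen A: multiplying by 5 years per lamina: 3463 × 5 = 17315 years.
A: Mean rate = 856.1 mm / 17315 years ≈ 0.049 mm/year.
B spans 684.6 / 0.049 = 13971.43 years; at 5 years per lamina that is 13971.43 / 5 ≈ 2794 laminae.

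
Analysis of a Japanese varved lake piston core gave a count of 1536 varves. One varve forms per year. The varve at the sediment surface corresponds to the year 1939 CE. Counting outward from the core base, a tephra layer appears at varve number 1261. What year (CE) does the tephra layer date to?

1536 − 1261 = 275 varves lie beyond the tephra layer toward the sediment surface.
The varve at the sediment surface is 1939 CE, so the tephra layer dates to 1939 − 275 = 1664 CE.

1664 CE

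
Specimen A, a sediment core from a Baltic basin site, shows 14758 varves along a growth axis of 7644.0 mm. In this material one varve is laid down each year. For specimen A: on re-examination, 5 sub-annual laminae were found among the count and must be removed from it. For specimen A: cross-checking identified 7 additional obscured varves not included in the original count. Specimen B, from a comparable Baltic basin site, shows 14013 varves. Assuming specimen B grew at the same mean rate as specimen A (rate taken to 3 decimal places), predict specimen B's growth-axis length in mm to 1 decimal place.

7258.7 mm

Specimen A: after corrections the count is 14758 − 5 + 7 = 14760 varves.
A: 7644.0 mm over 14760 years gives 7644.0 / 14760 ≈ 0.518 mm/year.
B's length ≈ 0.518 × 14013 = 7258.7 mm.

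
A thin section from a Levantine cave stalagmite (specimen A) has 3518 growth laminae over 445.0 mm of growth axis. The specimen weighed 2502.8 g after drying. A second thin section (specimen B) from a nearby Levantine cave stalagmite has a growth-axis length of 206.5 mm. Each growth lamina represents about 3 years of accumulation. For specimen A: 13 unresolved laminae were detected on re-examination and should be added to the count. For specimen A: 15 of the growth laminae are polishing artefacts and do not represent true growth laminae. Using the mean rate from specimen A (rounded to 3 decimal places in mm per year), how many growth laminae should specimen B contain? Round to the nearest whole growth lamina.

Specimen A: correcting the raw count gives 3518 − 15 + 13 = 3516 true growth laminae.
Specimen A: at 3 years per growth lamina, 3516 × 3 = 10548 years.
A: Extension rate ≈ 445.0 / 10548 = 0.042 mm/yr.
For B, 206.5 / 0.042 = 4916.67 years; at 3 years per growth lamina that is 4916.67 / 3 ≈ 1639 growth laminae.

1639 growth laminae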